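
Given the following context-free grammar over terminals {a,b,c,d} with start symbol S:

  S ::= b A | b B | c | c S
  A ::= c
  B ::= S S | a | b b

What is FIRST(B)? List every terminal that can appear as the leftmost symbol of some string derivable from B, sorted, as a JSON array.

FIRST iteration:
round 1:
  A via A→c: +{c}
  B via B→a: +{a}
  B via B→b b: +{b}
  S via S→b A: +{b}
  S via S→c: +{c}
  S: {b,c}  A: {c}  B: {a,b}
round 2:
  B via B→S S: +{c}
  S: {b,c}  A: {c}  B: {a,b,c}
round 3: — fixpoint
  S: {b,c}  A: {c}  B: {a,b,c}

FIRST(B) = ["a", "b", "c"]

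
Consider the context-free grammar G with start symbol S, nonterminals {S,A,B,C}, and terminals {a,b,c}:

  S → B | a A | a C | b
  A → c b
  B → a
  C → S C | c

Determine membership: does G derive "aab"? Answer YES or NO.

Convert to CNF:
  S -> T2 A | T2 C | a | b
  A -> T0 T1
  B -> a
  C -> S C | c
  T0 -> c
  T1 -> b
  T2 -> a

CYK fill:
  [0..0]={B,S,T2}  "a"  orig:{B,S}
  [1..1]={B,S,T2}  "a"  orig:{B,S}
  [2..2]={S,T1}  "b"  orig:{S}
  [0..1]=∅  "aa"
  [1..2]=∅  "ab"
  [0..2]=∅  "aab"

S ∉ T[0,2] ⇒ NO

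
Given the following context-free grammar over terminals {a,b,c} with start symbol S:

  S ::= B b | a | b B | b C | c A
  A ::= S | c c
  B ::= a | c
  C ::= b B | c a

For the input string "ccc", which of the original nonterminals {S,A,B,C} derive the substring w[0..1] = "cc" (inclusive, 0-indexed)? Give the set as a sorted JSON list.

CNF form of G:
  S -> B T0 | T0 B | T0 C | T1 A | a
  A -> B T0 | T0 B | T0 C | T1 A | T1 T1 | a
  B -> a | c
  C -> T0 B | T1 T2
  T0 -> b
  T1 -> c
  T2 -> a

CYK fill (cells [i..j] with 0 ≤ i ≤ j ≤ 1 only):
  cell(0,0) c: {B,T1}  orig:{B}
  cell(1,1) c: {B,T1}  orig:{B}
  cell(0,1) cc: {A}

Original NTs in T[0,1] deriving "cc": ["A"]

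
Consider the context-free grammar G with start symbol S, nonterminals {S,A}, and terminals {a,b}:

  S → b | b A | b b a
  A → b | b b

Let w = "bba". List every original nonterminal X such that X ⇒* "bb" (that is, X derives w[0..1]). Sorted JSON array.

Convert to CNF:
  S -> T0 A | T0 X2 | b
  A -> T0 T0 | b
  T0 -> b
  T1 -> a
  X2 -> T0 T1

CYK table (by increasing span), restricted to cells inside w[0..1]:
  [0..0]={A,S,T0}  "b"  orig:{A,S}
  [1..1]={A,S,T0}  "b"  orig:{A,S}
  [0..1]={A,S}  "bb"

Original NTs in T[0,1] deriving "bb": ["A", "S"]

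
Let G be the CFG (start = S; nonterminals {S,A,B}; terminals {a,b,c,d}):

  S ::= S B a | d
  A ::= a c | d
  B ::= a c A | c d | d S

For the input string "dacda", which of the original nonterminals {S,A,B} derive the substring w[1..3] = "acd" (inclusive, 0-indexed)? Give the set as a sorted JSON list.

CNF form of G:
  S -> S X4 | d
  A -> T0 T1 | d
  B -> T0 X3 | T1 T2 | T2 S
  T0 -> a
  T1 -> c
  T2 -> d
  X3 -> T1 A
  X4 -> B T0

CYK table (by increasing span) (cells [i..j] with 1 ≤ i ≤ j ≤ 3 only):
  [1..1]={T0}  "a"  orig:{}
  [2..2]={T1}  "c"  orig:{}
  [3..3]={A,S,T2}  "d"  orig:{A,S}
  [1..2]={A}  "ac"
  [2..3]={B,X3}  "cd"  orig:{B}
  [1..3]={B}  "acd"

Original NTs in T[1,3] deriving "acd": ["B"]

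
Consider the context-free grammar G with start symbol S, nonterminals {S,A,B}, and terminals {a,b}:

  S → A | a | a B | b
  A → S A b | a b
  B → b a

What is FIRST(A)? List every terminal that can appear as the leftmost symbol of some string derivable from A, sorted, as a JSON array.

FIRST sets, iterate to fixpoint:
pass 1:
  A via A→a b: +{a}
  B via B→b a: +{b}
  S via S→A: +{a}
  S via S→b: +{b}
  S: {a,b}  A: {a}  B: {b}
pass 2:
  A via A→S A b: +{b}
  S: {a,b}  A: {a,b}  B: {b}
pass 3: (stable)
  S: {a,b}  A: {a,b}  B: {b}

FIRST(A) = ["a", "b"]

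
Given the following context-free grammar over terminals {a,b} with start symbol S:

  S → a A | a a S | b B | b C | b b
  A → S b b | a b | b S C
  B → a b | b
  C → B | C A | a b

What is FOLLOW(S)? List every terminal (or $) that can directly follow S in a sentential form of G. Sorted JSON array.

FIRST sets, iterate to fixpoint:
pass 1:
  A via A→a b: +{a}
  A via A→b S C: +{b}
  B via B→a b: +{a}
  B via B→b: +{b}
  C via C→B: +{a,b}
  S via S→a A: +{a}
  S via S→b B: +{b}
  FIRST[S]={a,b}  FIRST[A]={a,b}  FIRST[B]={a,b}  FIRST[C]={a,b}
pass 2: — fixpoint
  FIRST[S]={a,b}  FIRST[A]={a,b}  FIRST[B]={a,b}  FIRST[C]={a,b}

FOLLOW sets:
FOLLOW(S) := {$}
iter 1:
  A→S b b: FOLLOW(S) ⊇ FIRST(b) = {b}; new: +{b}
  A→b S C: FOLLOW(S) ⊇ FIRST(C) = {a,b}; new: +{a}
  C→C A: FOLLOW(C) ⊇ FIRST(A) = {a,b}; new: +{a,b}
  C→C A: FOLLOW(A) ⊇ FOLLOW(C) ⊇ {a,b}; new: +{a,b}
  S→a A: FOLLOW(A) ⊇ FOLLOW(S) ⊇ {$,a,b}; new: +{$}
  S→b B: FOLLOW(B) ⊇ FOLLOW(S) ⊇ {$,a,b}; new: +{$,a,b}
  S→b C: FOLLOW(C) ⊇ FOLLOW(S) ⊇ {$,a,b}; new: +{$}
  FOLLOW[S]={$,a,b}  FOLLOW[A]={$,a,b}  FOLLOW[B]={$,a,b}  FOLLOW[C]={$,a,b}
iter 2: (stable)
  FOLLOW[S]={$,a,b}  FOLLOW[A]={$,a,b}  FOLLOW[B]={$,a,b}  FOLLOW[C]={$,a,b}

FOLLOW(S) = ["$", "a", "b"]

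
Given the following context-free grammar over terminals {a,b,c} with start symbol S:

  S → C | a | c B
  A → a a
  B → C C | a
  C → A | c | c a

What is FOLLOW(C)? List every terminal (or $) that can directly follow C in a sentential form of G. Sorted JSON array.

FIRST sets, iterate to fixpoint:
iter 1:
  A via A→a a: +{a}
  B via B→a: +{a}
  C via C→A: +{a}
  C via C→c: +{c}
  S via S→C: +{a,c}
  FIRST(S)={a,c}  FIRST(A)={a}  FIRST(B)={a}  FIRST(C)={a,c}
iter 2:
  B via B→C C: +{c}
  FIRST(S)={a,c}  FIRST(A)={a}  FIRST(B)={a,c}  FIRST(C)={a,c}
iter 3: (no change)
  FIRST(S)={a,c}  FIRST(A)={a}  FIRST(B)={a,c}  FIRST(C)={a,c}

FOLLOW sets:
initialize: $ ∈ FOLLOW(S)
round 1:
  B→C C: FOLLOW(C) ⊇ FIRST(C) = {a,c}; new: +{a,c}
  C→A: FOLLOW(A) ⊇ FOLLOW(C) ⊇ {a,c}; new: +{a,c}
  S→C: FOLLOW(C) ⊇ FOLLOW(S) ⊇ {$}; new: +{$}
  S→c B: FOLLOW(B) ⊇ FOLLOW(S) ⊇ {$}; new: +{$}
  FOLLOW[S]={$}  FOLLOW[A]={a,c}  FOLLOW[B]={$}  FOLLOW[C]={$,a,c}
round 2:
  C→A: FOLLOW(A) ⊇ FOLLOW(C) ⊇ {$,a,c}; new: +{$}
  FOLLOW[S]={$}  FOLLOW[A]={$,a,c}  FOLLOW[B]={$}  FOLLOW[C]={$,a,c}
round 3: (stable)
  FOLLOW[S]={$}  FOLLOW[A]={$,a,c}  FOLLOW[B]={$}  FOLLOW[C]={$,a,c}

FOLLOW(C) = ["$", "a", "c"]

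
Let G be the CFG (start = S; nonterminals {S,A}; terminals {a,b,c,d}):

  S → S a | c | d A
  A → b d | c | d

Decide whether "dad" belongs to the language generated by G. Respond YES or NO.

CNF form of G:
  S -> S T2 | T1 A | c
  A -> T0 T1 | c | d
  T0 -> b
  T1 -> d
  T2 -> a

CYK fill:
  [0..0]={A,T1}  "d"  orig:{A}
  [1..1]={T2}  "a"  orig:{}
  [2..2]={A,T1}  "d"  orig:{A}
  [0..1]=∅  "da"
  [1..2]=∅  "ad"
  [0..2]=∅  "dad"

S ∉ T[0,2] ⇒ NO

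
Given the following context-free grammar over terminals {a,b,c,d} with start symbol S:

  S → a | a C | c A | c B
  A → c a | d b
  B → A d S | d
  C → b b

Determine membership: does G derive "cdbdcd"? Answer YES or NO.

CNF form of G:
  S -> T0 A | T0 B | T1 C | a
  A -> T0 T1 | T2 T3
  B -> A X4 | d
  C -> T3 T3
  T0 -> c
  T1 -> a
  T2 -> d
  T3 -> b
  X4 -> T2 S

Fill CYK table bottom-up:
  [0..0]={T0}  "c"  orig:{}
  [1..1]={B,T2}  "d"  orig:{B}
  [2..2]={T3}  "b"  orig:{}
  [3..3]={B,T2}  "d"  orig:{B}
  [4..4]={T0}  "c"  orig:{}
  [5..5]={B,T2}  "d"  orig:{B}
  [0..1]={S}  "cd"
  [1..2]={A}  "db"
  [2..3]=∅  "bd"
  [3..4]=∅  "dc"
  [4..5]={S}  "cd"
  [0..2]={S}  "cdb"
  [1..3]=∅  "dbd"
  [2..4]=∅  "bdc"
  [3..5]={X4}  "dcd"  orig:{}
  [0..3]=∅  "cdbd"
  [1..4]=∅  "dbdc"
  [2..5]=∅  "bdcd"
  [0..4]=∅  "cdbdc"
  [1..5]={B}  "dbdcd"
  [0..5]={S}  "cdbdcd"

S ∈ T[0,5] ⇒ YES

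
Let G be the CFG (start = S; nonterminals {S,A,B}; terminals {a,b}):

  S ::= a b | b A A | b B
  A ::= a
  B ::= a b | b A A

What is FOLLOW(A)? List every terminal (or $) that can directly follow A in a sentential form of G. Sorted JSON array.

FIRST iteration:
[1]
  A via A→a: +{a}
  B via B→a b: +{a}
  B via B→b A A: +{b}
  S via S→a b: +{a}
  S via S→b A A: +{b}
  FIRST(S)={a,b}  FIRST(A)={a}  FIRST(B)={a,b}
[2] (stable)
  FIRST(S)={a,b}  FIRST(A)={a}  FIRST(B)={a,b}

FOLLOW iteration:
FOLLOW(S) := {$}
round 1:
  B→b A A: FOLLOW(A) ⊇ FIRST(A) = {a}; new: +{a}
  S→b A A: FOLLOW(A) ⊇ FOLLOW(S) ⊇ {$}; new: +{$}
  S→b B: FOLLOW(B) ⊇ FOLLOW(S) ⊇ {$}; new: +{$}
  S: {$}  A: {$,a}  B: {$}
round 2: — fixpoint
  S: {$}  A: {$,a}  B: {$}

FOLLOW(A) = ["$", "a"]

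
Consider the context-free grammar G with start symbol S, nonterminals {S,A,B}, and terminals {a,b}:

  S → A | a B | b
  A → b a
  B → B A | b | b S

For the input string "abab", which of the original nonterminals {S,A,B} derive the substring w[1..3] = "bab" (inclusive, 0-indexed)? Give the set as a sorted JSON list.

Convert to CNF:
  S -> T0 T1 | T1 B | b
  A -> T0 T1
  B -> B A | T0 S | b
  T0 -> b
  T1 -> a

CYK table (by increasing span) — only the sub-triangle for w[1..3]:
  T[1,1] 'b' = {B,S,T0}  orig:{B,S}
  T[2,2] 'a' = {T1}  orig:{}
  T[3,3] 'b' = {B,S,T0}  orig:{B,S}
  T[1,2] 'ba' = {A,S}
  T[2,3] 'ab' = {S}
  T[1,3] 'bab' = {B}

Original NTs in T[1,3] deriving "bab": ["B"]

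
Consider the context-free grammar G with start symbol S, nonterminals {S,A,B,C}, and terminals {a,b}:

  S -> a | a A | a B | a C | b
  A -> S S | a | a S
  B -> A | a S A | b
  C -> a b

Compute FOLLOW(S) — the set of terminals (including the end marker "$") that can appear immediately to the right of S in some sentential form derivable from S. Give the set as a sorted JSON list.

Compute FIRST by fixpoint:
[1]
  A via A→a: +{a}
  B via B→A: +{a}
  B via B→b: +{b}
  C via C→a b: +{a}
  S via S→a: +{a}
  S via S→b: +{b}
  FIRST[S]={a,b}  FIRST[A]={a}  FIRST[B]={a,b}  FIRST[C]={a}
[2]
  A via A→S S: +{b}
  FIRST[S]={a,b}  FIRST[A]={a,b}  FIRST[B]={a,b}  FIRST[C]={a}
[3] (no change)
  FIRST[S]={a,b}  FIRST[A]={a,b}  FIRST[B]={a,b}  FIRST[C]={a}

FOLLOW iteration:
FOLLOW(S) := {$}
iter 1:
  A→S S: FOLLOW(S) ⊇ FIRST(S) = {a,b}; new: +{a,b}
  S→a A: FOLLOW(A) ⊇ FOLLOW(S) ⊇ {$,a,b}; new: +{$,a,b}
  S→a B: FOLLOW(B) ⊇ FOLLOW(S) ⊇ {$,a,b}; new: +{$,a,b}
  S→a C: FOLLOW(C) ⊇ FOLLOW(S) ⊇ {$,a,b}; new: +{$,a,b}
  FOLLOW[S]={$,a,b}  FOLLOW[A]={$,a,b}  FOLLOW[B]={$,a,b}  FOLLOW[C]={$,a,b}
iter 2: (no change)
  FOLLOW[S]={$,a,b}  FOLLOW[A]={$,a,b}  FOLLOW[B]={$,a,b}  FOLLOW[C]={$,a,b}

FOLLOW(S) = ["$", "a", "b"]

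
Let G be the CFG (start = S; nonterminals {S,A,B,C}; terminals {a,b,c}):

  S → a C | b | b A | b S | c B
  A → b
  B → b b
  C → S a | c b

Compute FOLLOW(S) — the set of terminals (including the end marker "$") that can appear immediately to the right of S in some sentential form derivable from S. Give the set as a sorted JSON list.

Compute FIRST by fixpoint:
iter 1:
  A via A→b: +{b}
  B via B→b b: +{b}
  C via C→c b: +{c}
  S via S→a C: +{a}
  S via S→b: +{b}
  S via S→c B: +{c}
  FIRST(S)={a,b,c}  FIRST(A)={b}  FIRST(B)={b}  FIRST(C)={c}
iter 2:
  C via C→S a: +{a,b}
  FIRST(S)={a,b,c}  FIRST(A)={b}  FIRST(B)={b}  FIRST(C)={a,b,c}
iter 3: done
  FIRST(S)={a,b,c}  FIRST(A)={b}  FIRST(B)={b}  FIRST(C)={a,b,c}

FOLLOW iteration:
FOLLOW(S) := {$}
iter 1:
  C→S a: FOLLOW(S) ⊇ FIRST(a) = {a}; new: +{a}
  S→a C: FOLLOW(C) ⊇ FOLLOW(S) ⊇ {$,a}; new: +{$,a}
  S→b A: FOLLOW(A) ⊇ FOLLOW(S) ⊇ {$,a}; new: +{$,a}
  S→c B: FOLLOW(B) ⊇ FOLLOW(S) ⊇ {$,a}; new: +{$,a}
  S: {$,a}  A: {$,a}  B: {$,a}  C: {$,a}
iter 2: (no change)
  S: {$,a}  A: {$,a}  B: {$,a}  C: {$,a}

FOLLOW(S) = ["$", "a"]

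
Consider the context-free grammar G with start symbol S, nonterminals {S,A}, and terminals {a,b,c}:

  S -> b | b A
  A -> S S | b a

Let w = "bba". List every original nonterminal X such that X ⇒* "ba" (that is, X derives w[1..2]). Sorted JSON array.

Convert to CNF:
  S -> T0 A | b
  A -> S S | T0 T1
  T0 -> b
  T1 -> a

CYK fill (cells [i..j] with 1 ≤ i ≤ j ≤ 2 only):
  cell(1,1) b: {S,T0}  orig:{S}
  cell(2,2) a: {T1}  orig:{}
  cell(1,2) ba: {A}

Original NTs in T[1,2] deriving "ba": ["A"]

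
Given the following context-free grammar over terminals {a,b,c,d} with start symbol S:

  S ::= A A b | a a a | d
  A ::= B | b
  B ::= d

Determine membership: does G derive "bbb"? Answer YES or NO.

Convert to CNF:
  S -> A X2 | T1 X3 | d
  A -> b | d
  B -> d
  T0 -> b
  T1 -> a
  X2 -> A T0
  X3 -> T1 T1

CYK table (by increasing span):
  T[0,0] 'b' = {A,T0}  orig:{A}
  T[1,1] 'b' = {A,T0}  orig:{A}
  T[2,2] 'b' = {A,T0}  orig:{A}
  T[0,1] 'bb' = {X2}  orig:{}
  T[1,2] 'bb' = {X2}  orig:{}
  T[0,2] 'bbb' = {S}

S ∈ T[0,2] ⇒ YES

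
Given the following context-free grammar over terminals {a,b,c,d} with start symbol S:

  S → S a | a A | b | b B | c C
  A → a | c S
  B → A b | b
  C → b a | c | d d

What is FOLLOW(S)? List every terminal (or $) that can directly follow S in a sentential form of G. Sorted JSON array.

Compute FIRST by fixpoint:
pass 1:
  A via A→a: +{a}
  A via A→c S: +{c}
  B via B→A b: +{a,c}
  B via B→b: +{b}
  C via C→b a: +{b}
  C via C→c: +{c}
  C via C→d d: +{d}
  S via S→a A: +{a}
  S via S→b: +{b}
  S via S→c C: +{c}
  FIRST(S)={a,b,c}  FIRST(A)={a,c}  FIRST(B)={a,b,c}  FIRST(C)={b,c,d}
pass 2: (no change)
  FIRST(S)={a,b,c}  FIRST(A)={a,c}  FIRST(B)={a,b,c}  FIRST(C)={b,c,d}

Compute FOLLOW by fixpoint:
initialize: $ ∈ FOLLOW(S)
iter 1:
  B→A b: FOLLOW(A) ⊇ FIRST(b) = {b}; new: +{b}
  S→S a: FOLLOW(S) ⊇ FIRST(a) = {a}; new: +{a}
  S→a A: FOLLOW(A) ⊇ FOLLOW(S) ⊇ {$,a}; new: +{$,a}
  S→b B: FOLLOW(B) ⊇ FOLLOW(S) ⊇ {$,a}; new: +{$,a}
  S→c C: FOLLOW(C) ⊇ FOLLOW(S) ⊇ {$,a}; new: +{$,a}
  S: {$,a}  A: {$,a,b}  B: {$,a}  C: {$,a}
iter 2:
  A→c S: FOLLOW(S) ⊇ FOLLOW(A) ⊇ {$,a,b}; new: +{b}
  S→b B: FOLLOW(B) ⊇ FOLLOW(S) ⊇ {$,a,b}; new: +{b}
  S→c C: FOLLOW(C) ⊇ FOLLOW(S) ⊇ {$,a,b}; new: +{b}
  S: {$,a,b}  A: {$,a,b}  B: {$,a,b}  C: {$,a,b}
iter 3: done
  S: {$,a,b}  A: {$,a,b}  B: {$,a,b}  C: {$,a,b}

FOLLOW(S) = ["$", "a", "b"]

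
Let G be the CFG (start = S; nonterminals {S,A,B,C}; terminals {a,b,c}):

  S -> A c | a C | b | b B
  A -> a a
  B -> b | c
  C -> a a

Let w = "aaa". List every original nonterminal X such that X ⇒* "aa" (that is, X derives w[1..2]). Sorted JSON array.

CNF form of G:
  S -> A T1 | T0 C | T2 B | b
  A -> T0 T0
  B -> b | c
  C -> T0 T0
  T0 -> a
  T1 -> c
  T2 -> b

CYK fill (cells [i..j] with 1 ≤ i ≤ j ≤ 2 only):
  [1..1]={T0}  "a"  orig:{}
  [2..2]={T0}  "a"  orig:{}
  [1..2]={A,C}  "aa"

Original NTs in T[1,2] deriving "aa": ["A", "C"]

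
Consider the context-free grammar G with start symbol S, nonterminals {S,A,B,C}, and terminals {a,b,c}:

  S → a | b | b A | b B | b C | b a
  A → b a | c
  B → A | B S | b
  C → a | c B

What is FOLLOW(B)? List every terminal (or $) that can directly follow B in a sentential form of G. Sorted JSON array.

FIRST sets, iterate to fixpoint:
pass 1:
  A via A→b a: +{b}
  A via A→c: +{c}
  B via B→A: +{b,c}
  C via C→a: +{a}
  C via C→c B: +{c}
  S via S→a: +{a}
  S via S→b: +{b}
  FIRST(S)={a,b}  FIRST(A)={b,c}  FIRST(B)={b,c}  FIRST(C)={a,c}
pass 2: done
  FIRST(S)={a,b}  FIRST(A)={b,c}  FIRST(B)={b,c}  FIRST(C)={a,c}

FOLLOW iteration:
initialize: $ ∈ FOLLOW(S)
iter 1:
  B→B S: FOLLOW(B) ⊇ FIRST(S) = {a,b}; new: +{a,b}
  B→B S: FOLLOW(S) ⊇ FOLLOW(B) ⊇ {a,b}; new: +{a,b}
  S→b A: FOLLOW(A) ⊇ FOLLOW(S) ⊇ {$,a,b}; new: +{$,a,b}
  S→b B: FOLLOW(B) ⊇ FOLLOW(S) ⊇ {$,a,b}; new: +{$}
  S→b C: FOLLOW(C) ⊇ FOLLOW(S) ⊇ {$,a,b}; new: +{$,a,b}
  FOLLOW[S]={$,a,b}  FOLLOW[A]={$,a,b}  FOLLOW[B]={$,a,b}  FOLLOW[C]={$,a,b}
iter 2: (stable)
  FOLLOW[S]={$,a,b}  FOLLOW[A]={$,a,b}  FOLLOW[B]={$,a,b}  FOLLOW[C]={$,a,b}

FOLLOW(B) = ["$", "a", "b"]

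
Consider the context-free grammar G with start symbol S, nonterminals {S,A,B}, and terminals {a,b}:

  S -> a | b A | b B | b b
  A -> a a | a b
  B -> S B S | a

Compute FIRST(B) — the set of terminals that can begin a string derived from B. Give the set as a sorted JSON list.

FIRST iteration:
round 1:
  A via A→a a: +{a}
  B via B→a: +{a}
  S via S→a: +{a}
  S via S→b A: +{b}
  FIRST[S]={a,b}  FIRST[A]={a}  FIRST[B]={a}
round 2:
  B via B→S B S: +{b}
  FIRST[S]={a,b}  FIRST[A]={a}  FIRST[B]={a,b}
round 3: done
  FIRST[S]={a,b}  FIRST[A]={a}  FIRST[B]={a,b}

FIRST(B) = ["a", "b"]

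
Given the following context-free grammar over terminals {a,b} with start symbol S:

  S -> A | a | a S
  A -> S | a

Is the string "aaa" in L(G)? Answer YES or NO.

CNF form of G:
  S -> T0 S | a
  A -> T0 S | a
  T0 -> a

CYK fill:
  cell(0,0) a: {A,S,T0}  orig:{A,S}
  cell(1,1) a: {A,S,T0}  orig:{A,S}
  cell(2,2) a: {A,S,T0}  orig:{A,S}
  cell(0,1) aa: {A,S}
  cell(1,2) aa: {A,S}
  cell(0,2) aaa: {A,S}

S ∈ T[0,2] ⇒ YES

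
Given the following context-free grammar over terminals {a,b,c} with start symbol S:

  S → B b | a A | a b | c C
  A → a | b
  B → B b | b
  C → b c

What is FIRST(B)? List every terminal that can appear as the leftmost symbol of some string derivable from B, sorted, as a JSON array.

FIRST iteration:
pass 1:
  A via A→a: +{a}
  A via A→b: +{b}
  B via B→b: +{b}
  C via C→b c: +{b}
  S via S→B b: +{b}
  S via S→a A: +{a}
  S via S→c C: +{c}
  S: {a,b,c}  A: {a,b}  B: {b}  C: {b}
pass 2: — fixpoint
  S: {a,b,c}  A: {a,b}  B: {b}  C: {b}

FIRST(B) = ["b"]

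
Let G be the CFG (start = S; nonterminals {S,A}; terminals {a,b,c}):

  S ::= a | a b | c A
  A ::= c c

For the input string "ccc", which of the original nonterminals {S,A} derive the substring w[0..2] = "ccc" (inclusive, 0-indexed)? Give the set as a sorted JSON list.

CNF form of G:
  S -> T0 A | T1 T2 | a
  A -> T0 T0
  T0 -> c
  T1 -> a
  T2 -> b

CYK fill, restricted to cells inside w[0..2]:
  cell(0,0) c: {T0}  orig:{}
  cell(1,1) c: {T0}  orig:{}
  cell(2,2) c: {T0}  orig:{}
  cell(0,1) cc: {A}
  cell(1,2) cc: {A}
  cell(0,2) ccc: {S}

Original NTs in T[0,2] deriving "ccc": ["S"]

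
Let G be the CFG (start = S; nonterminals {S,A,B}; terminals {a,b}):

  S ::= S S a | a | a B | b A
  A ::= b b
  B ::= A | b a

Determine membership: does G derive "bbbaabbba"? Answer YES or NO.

CNF form of G:
  S -> S X2 | T0 A | T1 B | a
  A -> T0 T0
  B -> T0 T0 | T0 T1
  T0 -> b
  T1 -> a
  X2 -> S T1

Fill CYK table bottom-up:
  cell(0,0) b: {T0}  orig:{}
  cell(1,1) b: {T0}  orig:{}
  cell(2,2) b: {T0}  orig:{}
  cell(3,3) a: {S,T1}  orig:{S}
  cell(4,4) a: {S,T1}  orig:{S}
  cell(5,5) b: {T0}  orig:{}
  cell(6,6) b: {T0}  orig:{}
  cell(7,7) b: {T0}  orig:{}
  cell(8,8) a: {S,T1}  orig:{S}
  cell(0,1) bb: {A,B}
  cell(1,2) bb: {A,B}
  cell(2,3) ba: {B}
  cell(3,4) aa: {X2}  orig:{}
  cell(4,5) ab: ∅
  cell(5,6) bb: {A,B}
  cell(6,7) bb: {A,B}
  cell(7,8) ba: {B}
  cell(0,2) bbb: {S}
  cell(1,3) bba: ∅
  cell(2,4) baa: ∅
  cell(3,5) aab: ∅
  cell(4,6) abb: {S}
  cell(5,7) bbb: {S}
  cell(6,8) bba: ∅
  cell(0,3) bbba: {X2}  orig:{}
  cell(1,4) bbaa: ∅
  cell(2,5) baab: ∅
  cell(3,6) aabb: ∅
  cell(4,7) abbb: ∅
  cell(5,8) bbba: {X2}  orig:{}
  cell(0,4) bbbaa: {S}
  cell(1,5) bbaab: ∅
  cell(2,6) baabb: ∅
  cell(3,7) aabbb: ∅
  cell(4,8) abbba: {S}
  cell(0,5) bbbaab: ∅
  cell(1,6) bbaabb: ∅
  cell(2,7) baabbb: ∅
  cell(3,8) aabbba: ∅
  cell(0,6) bbbaabb: ∅
  cell(1,7) bbaabbb: ∅
  cell(2,8) baabbba: ∅
  cell(0,7) bbbaabbb: ∅
  cell(1,8) bbaabbba: ∅
  cell(0,8) bbbaabbba: {S}

S ∈ T[0,8] ⇒ YES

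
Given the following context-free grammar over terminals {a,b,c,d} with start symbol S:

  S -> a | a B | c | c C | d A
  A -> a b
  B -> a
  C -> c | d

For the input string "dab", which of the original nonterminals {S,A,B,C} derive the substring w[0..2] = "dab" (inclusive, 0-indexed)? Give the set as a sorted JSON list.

CNF form of G:
  S -> T0 B | T2 C | T3 A | a | c
  A -> T0 T1
  B -> a
  C -> c | d
  T0 -> a
  T1 -> b
  T2 -> c
  T3 -> d

CYK table (by increasing span), restricted to cells inside w[0..2]:
  T[0,0] 'd' = {C,T3}  orig:{C}
  T[1,1] 'a' = {B,S,T0}  orig:{B,S}
  T[2,2] 'b' = {T1}  orig:{}
  T[0,1] 'da' = ∅
  T[1,2] 'ab' = {A}
  T[0,2] 'dab' = {S}

Original NTs in T[0,2] deriving "dab": ["S"]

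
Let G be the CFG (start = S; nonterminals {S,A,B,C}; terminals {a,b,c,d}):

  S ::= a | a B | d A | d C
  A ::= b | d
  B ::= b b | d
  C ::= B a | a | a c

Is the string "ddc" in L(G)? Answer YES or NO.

Convert to CNF:
  S -> T1 B | T3 A | T3 C | a
  A -> b | d
  B -> T0 T0 | d
  C -> B T1 | T1 T2 | a
  T0 -> b
  T1 -> a
  T2 -> c
  T3 -> d

CYK table (by increasing span):
  T[0,0] 'd' = {A,B,T3}  orig:{A,B}
  T[1,1] 'd' = {A,B,T3}  orig:{A,B}
  T[2,2] 'c' = {T2}  orig:{}
  T[0,1] 'dd' = {S}
  T[1,2] 'dc' = ∅
  T[0,2] 'ddc' = ∅

S ∉ T[0,2] ⇒ NO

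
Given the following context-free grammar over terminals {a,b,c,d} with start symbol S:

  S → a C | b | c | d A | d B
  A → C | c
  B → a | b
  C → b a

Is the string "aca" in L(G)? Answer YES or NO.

CNF form of G:
  S -> T1 C | T2 A | T2 B | b | c
  A -> T0 T1 | c
  B -> a | b
  C -> T0 T1
  T0 -> b
  T1 -> a
  T2 -> d

CYK fill:
  T[0,0] 'a' = {B,T1}  orig:{B}
  T[1,1] 'c' = {A,S}
  T[2,2] 'a' = {B,T1}  orig:{B}
  T[0,1] 'ac' = ∅
  T[1,2] 'ca' = ∅
  T[0,2] 'aca' = ∅

S ∉ T[0,2] ⇒ NO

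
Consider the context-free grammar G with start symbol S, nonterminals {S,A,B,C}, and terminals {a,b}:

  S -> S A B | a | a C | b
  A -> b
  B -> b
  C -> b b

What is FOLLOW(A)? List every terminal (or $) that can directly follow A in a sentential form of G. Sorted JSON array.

FIRST iteration:
pass 1:
  A via A→b: +{b}
  B via B→b: +{b}
  C via C→b b: +{b}
  S via S→a: +{a}
  S via S→b: +{b}
  FIRST(S)={a,b}  FIRST(A)={b}  FIRST(B)={b}  FIRST(C)={b}
pass 2: done
  FIRST(S)={a,b}  FIRST(A)={b}  FIRST(B)={b}  FIRST(C)={b}

FOLLOW sets:
initialize: $ ∈ FOLLOW(S)
pass 1:
  S→S A B: FOLLOW(S) ⊇ FIRST(A) = {b}; new: +{b}
  S→S A B: FOLLOW(A) ⊇ FIRST(B) = {b}; new: +{b}
  S→S A B: FOLLOW(B) ⊇ FOLLOW(S) ⊇ {$,b}; new: +{$,b}
  S→a C: FOLLOW(C) ⊇ FOLLOW(S) ⊇ {$,b}; new: +{$,b}
  S: {$,b}  A: {b}  B: {$,b}  C: {$,b}
pass 2: — fixpoint
  S: {$,b}  A: {b}  B: {$,b}  C: {$,b}

FOLLOW(A) = ["b"]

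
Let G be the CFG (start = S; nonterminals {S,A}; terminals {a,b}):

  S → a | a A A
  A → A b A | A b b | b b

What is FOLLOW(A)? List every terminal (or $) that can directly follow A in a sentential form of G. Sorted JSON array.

FIRST sets, iterate to fixpoint:
pass 1:
  A via A→b b: +{b}
  S via S→a: +{a}
  FIRST[S]={a}  FIRST[A]={b}
pass 2: (stable)
  FIRST[S]={a}  FIRST[A]={b}

Compute FOLLOW by fixpoint:
seed FOLLOW(S) with $
pass 1:
  A→A b A: FOLLOW(A) ⊇ FIRST(b) = {b}; new: +{b}
  S→a A A: FOLLOW(A) ⊇ FOLLOW(S) ⊇ {$}; new: +{$}
  FOLLOW[S]={$}  FOLLOW[A]={$,b}
pass 2: done
  FOLLOW[S]={$}  FOLLOW[A]={$,b}

FOLLOW(A) = ["$", "b"]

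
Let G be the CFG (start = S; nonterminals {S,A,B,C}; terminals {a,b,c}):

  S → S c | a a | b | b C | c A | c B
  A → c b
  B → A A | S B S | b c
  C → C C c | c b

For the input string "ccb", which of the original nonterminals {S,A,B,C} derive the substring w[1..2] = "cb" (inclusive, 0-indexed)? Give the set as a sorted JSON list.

Convert to CNF:
  S -> S T0 | T0 A | T0 B | T1 C | T2 T2 | b
  A -> T0 T1
  B -> A A | S X3 | T1 T0
  C -> C X4 | T0 T1
  T0 -> c
  T1 -> b
  T2 -> a
  X3 -> B S
  X4 -> C T0

CYK table (by increasing span) (cells [i..j] with 1 ≤ i ≤ j ≤ 2 only):
  T[1,1] 'c' = {T0}  orig:{}
  T[2,2] 'b' = {S,T1}  orig:{S}
  T[1,2] 'cb' = {A,C}

Original NTs in T[1,2] deriving "cb": ["A", "C"]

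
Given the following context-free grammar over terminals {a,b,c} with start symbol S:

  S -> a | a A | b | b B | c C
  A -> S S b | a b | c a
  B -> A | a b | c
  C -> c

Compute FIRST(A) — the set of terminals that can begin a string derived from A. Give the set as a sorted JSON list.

FIRST iteration:
[1]
  A via A→a b: +{a}
  A via A→c a: +{c}
  B via B→A: +{a,c}
  C via C→c: +{c}
  S via S→a: +{a}
  S via S→b: +{b}
  S via S→c C: +{c}
  FIRST[S]={a,b,c}  FIRST[A]={a,c}  FIRST[B]={a,c}  FIRST[C]={c}
[2]
  A via A→S S b: +{b}
  B via B→A: +{b}
  FIRST[S]={a,b,c}  FIRST[A]={a,b,c}  FIRST[B]={a,b,c}  FIRST[C]={c}
[3] (stable)
  FIRST[S]={a,b,c}  FIRST[A]={a,b,c}  FIRST[B]={a,b,c}  FIRST[C]={c}

FIRST(A) = ["a", "b", "c"]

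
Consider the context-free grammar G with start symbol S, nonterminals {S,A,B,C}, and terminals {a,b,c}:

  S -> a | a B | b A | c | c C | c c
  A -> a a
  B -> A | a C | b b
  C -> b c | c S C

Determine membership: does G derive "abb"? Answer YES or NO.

Convert to CNF:
  S -> T0 B | T1 A | T2 C | T2 T2 | a | c
  A -> T0 T0
  B -> T0 C | T0 T0 | T1 T1
  C -> T1 T2 | T2 X3
  T0 -> a
  T1 -> b
  T2 -> c
  X3 -> S C

CYK table (by increasing span):
  [0..0]={S,T0}  "a"  orig:{S}
  [1..1]={T1}  "b"  orig:{}
  [2..2]={T1}  "b"  orig:{}
  [0..1]=∅  "ab"
  [1..2]={B}  "bb"
  [0..2]={S}  "abb"

S ∈ T[0,2] ⇒ YES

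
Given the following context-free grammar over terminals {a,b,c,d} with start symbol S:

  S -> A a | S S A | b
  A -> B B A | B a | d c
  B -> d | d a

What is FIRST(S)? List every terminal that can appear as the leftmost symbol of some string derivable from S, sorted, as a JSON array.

FIRST iteration:
pass 1:
  A via A→d c: +{d}
  B via B→d: +{d}
  S via S→A a: +{d}
  S via S→b: +{b}
  S: {b,d}  A: {d}  B: {d}
pass 2: (stable)
  S: {b,d}  A: {d}  B: {d}

FIRST(S) = ["b", "d"]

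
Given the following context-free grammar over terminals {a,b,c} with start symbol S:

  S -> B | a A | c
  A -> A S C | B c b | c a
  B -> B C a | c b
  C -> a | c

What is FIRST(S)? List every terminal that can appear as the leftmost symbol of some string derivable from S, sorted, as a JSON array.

FIRST sets, iterate to fixpoint:
iter 1:
  A via A→c a: +{c}
  B via B→c b: +{c}
  C via C→a: +{a}
  C via C→c: +{c}
  S via S→B: +{c}
  S via S→a A: +{a}
  FIRST[S]={a,c}  FIRST[A]={c}  FIRST[B]={c}  FIRST[C]={a,c}
iter 2: (no change)
  FIRST[S]={a,c}  FIRST[A]={c}  FIRST[B]={c}  FIRST[C]={a,c}

FIRST(S) = ["a", "c"]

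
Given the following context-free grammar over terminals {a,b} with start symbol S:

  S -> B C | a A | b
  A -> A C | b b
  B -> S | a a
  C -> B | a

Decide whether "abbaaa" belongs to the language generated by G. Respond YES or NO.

CNF form of G:
  S -> B C | T1 A | b
  A -> A C | T0 T0
  B -> B C | T1 A | T1 T1 | b
  C -> B C | T1 A | T1 T1 | a | b
  T0 -> b
  T1 -> a

Fill CYK table bottom-up:
  cell(0,0) a: {C,T1}  orig:{C}
  cell(1,1) b: {B,C,S,T0}  orig:{B,C,S}
  cell(2,2) b: {B,C,S,T0}  orig:{B,C,S}
  cell(3,3) a: {C,T1}  orig:{C}
  cell(4,4) a: {C,T1}  orig:{C}
  cell(5,5) a: {C,T1}  orig:{C}
  cell(0,1) ab: ∅
  cell(1,2) bb: {A,B,C,S}
  cell(2,3) ba: {B,C,S}
  cell(3,4) aa: {B,C}
  cell(4,5) aa: {B,C}
  cell(0,2) abb: {B,C,S}
  cell(1,3) bba: {A,B,C,S}
  cell(2,4) baa: {B,C,S}
  cell(3,5) aaa: {B,C,S}
  cell(0,3) abba: {B,C,S}
  cell(1,4) bbaa: {A,B,C,S}
  cell(2,5) baaa: {B,C,S}
  cell(0,4) abbaa: {B,C,S}
  cell(1,5) bbaaa: {A,B,C,S}
  cell(0,5) abbaaa: {B,C,S}

S ∈ T[0,5] ⇒ YES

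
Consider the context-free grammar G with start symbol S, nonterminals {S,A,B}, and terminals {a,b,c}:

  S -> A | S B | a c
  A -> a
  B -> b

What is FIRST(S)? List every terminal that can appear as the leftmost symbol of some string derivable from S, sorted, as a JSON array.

Compute FIRST by fixpoint:
round 1:
  A via A→a: +{a}
  B via B→b: +{b}
  S via S→A: +{a}
  FIRST(S)={a}  FIRST(A)={a}  FIRST(B)={b}
round 2: (no change)
  FIRST(S)={a}  FIRST(A)={a}  FIRST(B)={b}

FIRST(S) = ["a"]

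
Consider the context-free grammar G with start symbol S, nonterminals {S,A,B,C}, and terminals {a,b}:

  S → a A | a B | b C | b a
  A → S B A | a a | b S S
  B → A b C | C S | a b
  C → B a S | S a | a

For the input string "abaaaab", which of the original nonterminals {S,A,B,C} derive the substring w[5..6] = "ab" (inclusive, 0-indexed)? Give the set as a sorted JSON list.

Convert to CNF:
  S -> T0 A | T0 B | T1 C | T1 T0
  A -> S X2 | T0 T0 | T1 X3
  B -> A X4 | C S | T0 T1
  C -> B X5 | S T0 | a
  T0 -> a
  T1 -> b
  X2 -> B A
  X3 -> S S
  X4 -> T1 C
  X5 -> T0 S

CYK table (by increasing span), restricted to cells inside w[5..6]:
  [5..5]={C,T0}  "a"  orig:{C}
  [6..6]={T1}  "b"  orig:{}
  [5..6]={B}  "ab"

Original NTs in T[5,6] deriving "ab": ["B"]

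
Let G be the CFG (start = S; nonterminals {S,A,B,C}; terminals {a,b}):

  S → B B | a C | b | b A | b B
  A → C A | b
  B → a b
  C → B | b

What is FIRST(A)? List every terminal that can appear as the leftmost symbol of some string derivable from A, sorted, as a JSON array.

FIRST sets, iterate to fixpoint:
iter 1:
  A via A→b: +{b}
  B via B→a b: +{a}
  C via C→B: +{a}
  C via C→b: +{b}
  S via S→B B: +{a}
  S via S→b: +{b}
  FIRST[S]={a,b}  FIRST[A]={b}  FIRST[B]={a}  FIRST[C]={a,b}
iter 2:
  A via A→C A: +{a}
  FIRST[S]={a,b}  FIRST[A]={a,b}  FIRST[B]={a}  FIRST[C]={a,b}
iter 3: (stable)
  FIRST[S]={a,b}  FIRST[A]={a,b}  FIRST[B]={a}  FIRST[C]={a,b}

FIRST(A) = ["a", "b"]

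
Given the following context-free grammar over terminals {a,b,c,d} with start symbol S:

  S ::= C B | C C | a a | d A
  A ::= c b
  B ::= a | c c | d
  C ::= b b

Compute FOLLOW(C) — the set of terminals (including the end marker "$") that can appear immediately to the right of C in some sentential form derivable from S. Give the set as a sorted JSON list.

FIRST sets, iterate to fixpoint:
pass 1:
  A via A→c b: +{c}
  B via B→a: +{a}
  B via B→c c: +{c}
  B via B→d: +{d}
  C via C→b b: +{b}
  S via S→C B: +{b}
  S via S→a a: +{a}
  S via S→d A: +{d}
  FIRST(S)={a,b,d}  FIRST(A)={c}  FIRST(B)={a,c,d}  FIRST(C)={b}
pass 2: done
  FIRST(S)={a,b,d}  FIRST(A)={c}  FIRST(B)={a,c,d}  FIRST(C)={b}

FOLLOW sets:
seed FOLLOW(S) with $
pass 1:
  S→C B: FOLLOW(C) ⊇ FIRST(B) = {a,c,d}; new: +{a,c,d}
  S→C B: FOLLOW(B) ⊇ FOLLOW(S) ⊇ {$}; new: +{$}
  S→C C: FOLLOW(C) ⊇ FIRST(C) = {b}; new: +{b}
  S→C C: FOLLOW(C) ⊇ FOLLOW(S) ⊇ {$}; new: +{$}
  S→d A: FOLLOW(A) ⊇ FOLLOW(S) ⊇ {$}; new: +{$}
  S: {$}  A: {$}  B: {$}  C: {$,a,b,c,d}
pass 2: (stable)
  S: {$}  A: {$}  B: {$}  C: {$,a,b,c,d}

FOLLOW(C) = ["$", "a", "b", "c", "d"]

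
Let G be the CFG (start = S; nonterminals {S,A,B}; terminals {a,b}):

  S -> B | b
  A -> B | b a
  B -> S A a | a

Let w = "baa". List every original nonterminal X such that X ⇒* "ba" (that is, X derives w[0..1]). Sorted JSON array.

Convert to CNF:
  S -> S X4 | a | b
  A -> S X2 | T1 T0 | a
  B -> S X3 | a
  T0 -> a
  T1 -> b
  X2 -> A T0
  X3 -> A T0
  X4 -> A T0

CYK table (by increasing span) (cells [i..j] with 0 ≤ i ≤ j ≤ 1 only):
  T[0,0] 'b' = {S,T1}  orig:{S}
  T[1,1] 'a' = {A,B,S,T0}  orig:{A,B,S}
  T[0,1] 'ba' = {A}

Original NTs in T[0,1] deriving "ba": ["A"]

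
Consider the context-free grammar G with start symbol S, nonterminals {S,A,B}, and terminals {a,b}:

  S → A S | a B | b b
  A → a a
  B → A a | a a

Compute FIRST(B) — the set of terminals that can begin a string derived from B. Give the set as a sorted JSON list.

FIRST iteration:
round 1:
  A via A→a a: +{a}
  B via B→A a: +{a}
  S via S→A S: +{a}
  S via S→b b: +{b}
  FIRST(S)={a,b}  FIRST(A)={a}  FIRST(B)={a}
round 2: (no change)
  FIRST(S)={a,b}  FIRST(A)={a}  FIRST(B)={a}

FIRST(B) = ["a"]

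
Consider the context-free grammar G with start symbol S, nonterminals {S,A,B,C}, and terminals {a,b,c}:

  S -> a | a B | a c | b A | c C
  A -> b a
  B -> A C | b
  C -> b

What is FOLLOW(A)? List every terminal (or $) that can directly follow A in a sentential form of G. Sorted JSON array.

FIRST iteration:
iter 1:
  A via A→b a: +{b}
  B via B→A C: +{b}
  C via C→b: +{b}
  S via S→a: +{a}
  S via S→b A: +{b}
  S via S→c C: +{c}
  S: {a,b,c}  A: {b}  B: {b}  C: {b}
iter 2: (stable)
  S: {a,b,c}  A: {b}  B: {b}  C: {b}

FOLLOW iteration:
seed FOLLOW(S) with $
[1]
  B→A C: FOLLOW(A) ⊇ FIRST(C) = {b}; new: +{b}
  S→a B: FOLLOW(B) ⊇ FOLLOW(S) ⊇ {$}; new: +{$}
  S→b A: FOLLOW(A) ⊇ FOLLOW(S) ⊇ {$}; new: +{$}
  S→c C: FOLLOW(C) ⊇ FOLLOW(S) ⊇ {$}; new: +{$}
  FOLLOW(S)={$}  FOLLOW(A)={$,b}  FOLLOW(B)={$}  FOLLOW(C)={$}
[2] done
  FOLLOW(S)={$}  FOLLOW(A)={$,b}  FOLLOW(B)={$}  FOLLOW(C)={$}

FOLLOW(A) = ["$", "b"]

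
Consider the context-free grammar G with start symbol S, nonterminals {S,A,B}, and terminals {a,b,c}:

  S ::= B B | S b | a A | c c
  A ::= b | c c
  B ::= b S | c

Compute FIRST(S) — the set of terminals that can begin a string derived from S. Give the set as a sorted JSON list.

FIRST iteration:
[1]
  A via A→b: +{b}
  A via A→c c: +{c}
  B via B→b S: +{b}
  B via B→c: +{c}
  S via S→B B: +{b,c}
  S via S→a A: +{a}
  S: {a,b,c}  A: {b,c}  B: {b,c}
[2] (no change)
  S: {a,b,c}  A: {b,c}  B: {b,c}

FIRST(S) = ["a", "b", "c"]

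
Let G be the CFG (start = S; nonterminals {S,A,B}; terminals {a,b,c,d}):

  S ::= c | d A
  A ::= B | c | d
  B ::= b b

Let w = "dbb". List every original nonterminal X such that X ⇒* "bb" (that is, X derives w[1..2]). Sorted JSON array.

CNF form of G:
  S -> T1 A | c
  A -> T0 T0 | c | d
  B -> T0 T0
  T0 -> b
  T1 -> d

CYK table (by increasing span) (cells [i..j] with 1 ≤ i ≤ j ≤ 2 only):
  T[1,1] 'b' = {T0}  orig:{}
  T[2,2] 'b' = {T0}  orig:{}
  T[1,2] 'bb' = {A,B}

Original NTs in T[1,2] deriving "bb": ["A", "B"]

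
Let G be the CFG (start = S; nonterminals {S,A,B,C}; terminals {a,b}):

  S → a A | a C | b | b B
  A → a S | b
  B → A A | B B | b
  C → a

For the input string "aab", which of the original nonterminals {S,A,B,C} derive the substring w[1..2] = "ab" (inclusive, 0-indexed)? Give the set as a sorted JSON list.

CNF form of G:
  S -> T0 A | T0 C | T1 B | b
  A -> T0 S | b
  B -> A A | B B | b
  C -> a
  T0 -> a
  T1 -> b

CYK table (by increasing span), restricted to cells inside w[1..2]:
  T[1,1] 'a' = {C,T0}  orig:{C}
  T[2,2] 'b' = {A,B,S,T1}  orig:{A,B,S}
  T[1,2] 'ab' = {A,S}

Original NTs in T[1,2] deriving "ab": ["A", "S"]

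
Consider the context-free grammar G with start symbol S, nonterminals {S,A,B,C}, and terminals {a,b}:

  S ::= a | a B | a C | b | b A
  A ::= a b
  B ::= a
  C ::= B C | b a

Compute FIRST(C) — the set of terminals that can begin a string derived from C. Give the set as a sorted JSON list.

FIRST iteration:
[1]
  A via A→a b: +{a}
  B via B→a: +{a}
  C via C→B C: +{a}
  C via C→b a: +{b}
  S via S→a: +{a}
  S via S→b: +{b}
  FIRST[S]={a,b}  FIRST[A]={a}  FIRST[B]={a}  FIRST[C]={a,b}
[2] (no change)
  FIRST[S]={a,b}  FIRST[A]={a}  FIRST[B]={a}  FIRST[C]={a,b}

FIRST(C) = ["a", "b"]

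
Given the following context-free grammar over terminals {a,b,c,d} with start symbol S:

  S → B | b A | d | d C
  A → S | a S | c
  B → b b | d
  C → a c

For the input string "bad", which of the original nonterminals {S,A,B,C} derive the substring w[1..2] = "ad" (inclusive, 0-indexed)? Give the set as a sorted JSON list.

CNF form of G:
  S -> T1 A | T1 T1 | T2 C | d
  A -> T0 S | T1 A | T1 T1 | T2 C | c | d
  B -> T1 T1 | d
  C -> T0 T3
  T0 -> a
  T1 -> b
  T2 -> d
  T3 -> c

CYK table (by increasing span), restricted to cells inside w[1..2]:
  cell(1,1) a: {T0}  orig:{}
  cell(2,2) d: {A,B,S,T2}  orig:{A,B,S}
  cell(1,2) ad: {A}

Original NTs in T[1,2] deriving "ad": ["A"]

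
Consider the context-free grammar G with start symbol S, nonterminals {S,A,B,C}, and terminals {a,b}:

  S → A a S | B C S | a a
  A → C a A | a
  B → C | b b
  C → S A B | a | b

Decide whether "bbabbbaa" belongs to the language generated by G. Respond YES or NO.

Convert to CNF:
  S -> A X5 | B X6 | T0 T0
  A -> C X2 | a
  B -> S X3 | T1 T1 | a | b
  C -> S X4 | a | b
  T0 -> a
  T1 -> b
  X2 -> T0 A
  X3 -> A B
  X4 -> A B
  X5 -> T0 S
  X6 -> C S

Fill CYK table bottom-up:
  [0..0]={B,C,T1}  "b"  orig:{B,C}
  [1..1]={B,C,T1}  "b"  orig:{B,C}
  [2..2]={A,B,C,T0}  "a"  orig:{A,B,C}
  [3..3]={B,C,T1}  "b"  orig:{B,C}
  [4..4]={B,C,T1}  "b"  orig:{B,C}
  [5..5]={B,C,T1}  "b"  orig:{B,C}
  [6..6]={A,B,C,T0}  "a"  orig:{A,B,C}
  [7..7]={A,B,C,T0}  "a"  orig:{A,B,C}
  [0..1]={B}  "bb"
  [1..2]=∅  "ba"
  [2..3]={X3,X4}  "ab"  orig:{}
  [3..4]={B}  "bb"
  [4..5]={B}  "bb"
  [5..6]=∅  "ba"
  [6..7]={S,X2,X3,X4}  "aa"  orig:{S}
  [0..2]=∅  "bba"
  [1..3]=∅  "bab"
  [2..4]={X3,X4}  "abb"  orig:{}
  [3..5]=∅  "bbb"
  [4..6]=∅  "bba"
  [5..7]={A,X6}  "baa"  orig:{A}
  [0..3]=∅  "bbab"
  [1..4]=∅  "babb"
  [2..5]=∅  "abbb"
  [3..6]=∅  "bbba"
  [4..7]={S}  "bbaa"
  [0..4]=∅  "bbabb"
  [1..5]=∅  "babbb"
  [2..6]=∅  "abbba"
  [3..7]={S,X6}  "bbbaa"  orig:{S}
  [0..5]=∅  "bbabbb"
  [1..6]=∅  "babbba"
  [2..7]={S,X5,X6}  "abbbaa"  orig:{S}
  [0..6]=∅  "bbabbba"
  [1..7]={S,X6}  "babbbaa"  orig:{S}
  [0..7]={S,X6}  "bbabbbaa"  orig:{S}

S ∈ T[0,7] ⇒ YES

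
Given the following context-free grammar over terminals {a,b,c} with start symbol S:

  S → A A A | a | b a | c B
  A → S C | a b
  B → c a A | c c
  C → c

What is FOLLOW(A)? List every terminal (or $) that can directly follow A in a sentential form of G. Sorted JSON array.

Compute FIRST by fixpoint:
pass 1:
  A via A→a b: +{a}
  B via B→c a A: +{c}
  C via C→c: +{c}
  S via S→A A A: +{a}
  S via S→b a: +{b}
  S via S→c B: +{c}
  S: {a,b,c}  A: {a}  B: {c}  C: {c}
pass 2:
  A via A→S C: +{b,c}
  S: {a,b,c}  A: {a,b,c}  B: {c}  C: {c}
pass 3: (no change)
  S: {a,b,c}  A: {a,b,c}  B: {c}  C: {c}

FOLLOW iteration:
FOLLOW(S) := {$}
iter 1:
  A→S C: FOLLOW(S) ⊇ FIRST(C) = {c}; new: +{c}
  S→A A A: FOLLOW(A) ⊇ FIRST(A) = {a,b,c}; new: +{a,b,c}
  S→A A A: FOLLOW(A) ⊇ FOLLOW(S) ⊇ {$,c}; new: +{$}
  S→c B: FOLLOW(B) ⊇ FOLLOW(S) ⊇ {$,c}; new: +{$,c}
  FOLLOW(S)={$,c}  FOLLOW(A)={$,a,b,c}  FOLLOW(B)={$,c}  FOLLOW(C)={}
iter 2:
  A→S C: FOLLOW(C) ⊇ FOLLOW(A) ⊇ {$,a,b,c}; new: +{$,a,b,c}
  FOLLOW(S)={$,c}  FOLLOW(A)={$,a,b,c}  FOLLOW(B)={$,c}  FOLLOW(C)={$,a,b,c}
iter 3: — fixpoint
  FOLLOW(S)={$,c}  FOLLOW(A)={$,a,b,c}  FOLLOW(B)={$,c}  FOLLOW(C)={$,a,b,c}

FOLLOW(A) = ["$", "a", "b", "c"]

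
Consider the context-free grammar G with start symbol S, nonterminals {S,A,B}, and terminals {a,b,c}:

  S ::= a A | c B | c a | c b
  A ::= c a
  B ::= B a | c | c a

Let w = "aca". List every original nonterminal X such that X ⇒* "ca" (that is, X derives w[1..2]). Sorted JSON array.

Convert to CNF:
  S -> T0 B | T0 T1 | T0 T2 | T1 A
  A -> T0 T1
  B -> B T1 | T0 T1 | c
  T0 -> c
  T1 -> a
  T2 -> b

CYK fill — only the sub-triangle for w[1..2]:
  [1..1]={B,T0}  "c"  orig:{B}
  [2..2]={T1}  "a"  orig:{}
  [1..2]={A,B,S}  "ca"

Original NTs in T[1,2] deriving "ca": ["A", "B", "S"]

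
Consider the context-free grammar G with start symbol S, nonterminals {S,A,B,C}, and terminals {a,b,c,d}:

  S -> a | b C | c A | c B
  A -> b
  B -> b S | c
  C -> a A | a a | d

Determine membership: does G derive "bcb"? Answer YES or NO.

Convert to CNF:
  S -> T0 C | T2 A | T2 B | a
  A -> b
  B -> T0 S | c
  C -> T1 A | T1 T1 | d
  T0 -> b
  T1 -> a
  T2 -> c

CYK fill:
  cell(0,0) b: {A,T0}  orig:{A}
  cell(1,1) c: {B,T2}  orig:{B}
  cell(2,2) b: {A,T0}  orig:{A}
  cell(0,1) bc: ∅
  cell(1,2) cb: {S}
  cell(0,2) bcb: {B}

S ∉ T[0,2] ⇒ NO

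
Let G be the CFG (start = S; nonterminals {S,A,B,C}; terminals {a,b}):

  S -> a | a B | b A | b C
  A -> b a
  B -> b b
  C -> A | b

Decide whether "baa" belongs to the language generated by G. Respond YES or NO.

Convert to CNF:
  S -> T0 A | T0 C | T1 B | a
  A -> T0 T1
  B -> T0 T0
  C -> T0 T1 | b
  T0 -> b
  T1 -> a

CYK fill:
  [0..0]={C,T0}  "b"  orig:{C}
  [1..1]={S,T1}  "a"  orig:{S}
  [2..2]={S,T1}  "a"  orig:{S}
  [0..1]={A,C}  "ba"
  [1..2]=∅  "aa"
  [0..2]=∅  "baa"

S ∉ T[0,2] ⇒ NO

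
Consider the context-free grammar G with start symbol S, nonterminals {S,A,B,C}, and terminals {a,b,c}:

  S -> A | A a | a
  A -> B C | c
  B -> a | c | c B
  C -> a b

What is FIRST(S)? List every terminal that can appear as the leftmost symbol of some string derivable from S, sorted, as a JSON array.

Compute FIRST by fixpoint:
iter 1:
  A via A→c: +{c}
  B via B→a: +{a}
  B via B→c: +{c}
  C via C→a b: +{a}
  S via S→A: +{c}
  S via S→a: +{a}
  FIRST[S]={a,c}  FIRST[A]={c}  FIRST[B]={a,c}  FIRST[C]={a}
iter 2:
  A via A→B C: +{a}
  FIRST[S]={a,c}  FIRST[A]={a,c}  FIRST[B]={a,c}  FIRST[C]={a}
iter 3: done
  FIRST[S]={a,c}  FIRST[A]={a,c}  FIRST[B]={a,c}  FIRST[C]={a}

FIRST(S) = ["a", "c"]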